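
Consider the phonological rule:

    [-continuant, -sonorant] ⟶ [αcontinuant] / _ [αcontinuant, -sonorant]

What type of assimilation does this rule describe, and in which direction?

The rule copies [continuant] (continuancy) from the environment onto the target stops; since [±continuant] encodes the stop/fricative manner contrast, the assimilating dimension is manner.
Since the environment is written after the underscore, the trigger follows the target; the direction is regressive.

regressive manner assimilation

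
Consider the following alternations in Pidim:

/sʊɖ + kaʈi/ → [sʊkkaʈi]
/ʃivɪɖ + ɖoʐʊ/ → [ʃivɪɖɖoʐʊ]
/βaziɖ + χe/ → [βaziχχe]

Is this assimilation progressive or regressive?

regressive

Underlying /ɖ/ is realised as [k] next to /k/; /k/ itself does not change.
The output [k] is identical to the trigger /k/ — every feature (place, manner, voicing) has been copied — so this is total assimilation.
The other form behaves the same way: /ɖ/ → [χ] before /χ/ — in each case the output is a copy of the following consonant.
In [ʃivɪɖɖoʐʊ] the two consonants at the boundary are already identical (/ɖ/ + /ɖ/), so the rule applies vacuously and nothing changes.
The trigger is the following segment, so the direction is regressive (anticipatory).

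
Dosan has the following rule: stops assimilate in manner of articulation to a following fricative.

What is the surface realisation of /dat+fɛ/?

The rule targets /t/ (voiceless alveolar stop), which sits before the trigger /f/ (fricative).
The voiceless alveolar fricative is [s], so /t/ → [s].

[dasfɛ]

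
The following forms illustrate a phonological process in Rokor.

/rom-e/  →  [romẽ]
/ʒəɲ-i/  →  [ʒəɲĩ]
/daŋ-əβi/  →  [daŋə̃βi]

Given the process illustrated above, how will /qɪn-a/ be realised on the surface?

The data show progressive nasality assimilation (vowel nasalisation): /e/ → [ẽ] after /m/; /i/ → [ĩ] after /ɲ/; /ə/ → [ə̃] after /ŋ/ — a vowel is nasalised by an immediately preceding nasal consonant.
The vowel /a/ is adjacent to the preceding nasal /n/, so it acquires [+nasal] and surfaces as [ã].

[qɪnã]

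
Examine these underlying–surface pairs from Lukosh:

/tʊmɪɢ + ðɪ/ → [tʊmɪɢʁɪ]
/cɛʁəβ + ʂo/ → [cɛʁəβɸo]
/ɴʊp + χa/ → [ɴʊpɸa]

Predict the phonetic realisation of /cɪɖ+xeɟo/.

[cɪɖʂeɟo]

The data show progressive place assimilation: /ð/ → [ʁ] after /ɢ/; /ʂ/ → [ɸ] after /β/; /χ/ → [ɸ] after /p/. In each pair only place changes, matching the preceding consonant, while manner and voice stay constant.
/x/ is a voiceless velar fricative. The preceding trigger /ɖ/ is retroflex, so /x/ must become retroflex as well.
Changing only its place to retroflex gives [ʂ] — the voiceless retroflex fricative.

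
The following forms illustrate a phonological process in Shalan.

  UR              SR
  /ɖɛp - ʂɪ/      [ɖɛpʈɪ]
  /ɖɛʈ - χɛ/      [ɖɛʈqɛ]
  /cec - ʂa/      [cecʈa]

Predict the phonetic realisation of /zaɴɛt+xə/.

The data show progressive manner assimilation: /ʂ/ → [ʈ] after /p/; /χ/ → [q] after /ʈ/; /ʂ/ → [ʈ] after /c/. In each pair only manner changes, matching the preceding consonant, while place and voice stay constant.
The rule targets /x/ (voiceless velar fricative), which sits after the trigger /t/ (stop).
Changing only its manner to stop gives [k] — the voiceless velar stop.

[zaɴɛtkə]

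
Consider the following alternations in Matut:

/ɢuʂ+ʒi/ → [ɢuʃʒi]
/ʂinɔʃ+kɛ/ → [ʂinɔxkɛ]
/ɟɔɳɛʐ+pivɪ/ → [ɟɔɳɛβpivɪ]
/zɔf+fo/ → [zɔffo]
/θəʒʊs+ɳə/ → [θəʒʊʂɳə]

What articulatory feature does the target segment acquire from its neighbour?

Comparing underlying and surface forms, /ʂ/ → [ʃ] is the alternation; the neighbouring /ʒ/ is constant.
/ʂ/ is retroflex while /ʒ/ is postalveolar; the output [ʃ] is postalveolar, matching the trigger — so the feature that spreads is place.
The other alternating forms pattern the same way: /ʃ/ → [x] before /k/ (postalveolar → velar, matching velar); /ʐ/ → [β] before /p/ (retroflex → bilabial, matching bilabial); /s/ → [ʂ] before /ɳ/ (alveolar → retroflex, matching retroflex) — only place changes, and always toward the following segment.
No alternation appears in [zɔffo]: there the adjacent consonants already agree in place (/f/ and /f/ are both labiodental), so this form is consistent with the same rule.

place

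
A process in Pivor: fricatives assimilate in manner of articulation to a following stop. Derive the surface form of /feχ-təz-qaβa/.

[feqtədqaβa]

/χ/ is a voiceless uvular fricative. The following trigger /t/ is a stop, so /χ/ must become a stop as well.
A voiceless uvular stop is [q], so the surface segment is [q].
At the second juncture, /z/ likewise becomes [d] adjacent to /q/.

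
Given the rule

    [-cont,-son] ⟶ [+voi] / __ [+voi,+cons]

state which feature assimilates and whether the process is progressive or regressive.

regressive voicing assimilation

The target ([-cont,-son], stops) acquires [+voi] next to a voiced consonant ([+voi,+cons]) — it takes on the voicing of its neighbour, so the feature that spreads is voicing.
Since the environment is written after the underscore, the trigger follows the target; the direction is regressive.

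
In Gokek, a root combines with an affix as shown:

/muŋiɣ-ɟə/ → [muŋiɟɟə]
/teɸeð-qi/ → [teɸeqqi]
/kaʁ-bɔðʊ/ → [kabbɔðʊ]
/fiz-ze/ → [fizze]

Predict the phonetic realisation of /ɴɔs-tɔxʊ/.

The data show regressive total assimilation (/ɣ/ → [ɟ] before /ɟ/; /ð/ → [q] before /q/; /ʁ/ → [b] before /b/): in every case the target segment becomes identical to its following neighbour, copying more than a single feature.
In [fizze] the two consonants at the boundary are already identical (/z/ + /z/), so the rule applies vacuously and nothing changes.
/s/ is the segment targeted by the rule; it sits immediately before /t/, so it assimilates completely and surfaces as [t].

[ɴɔttɔxʊ]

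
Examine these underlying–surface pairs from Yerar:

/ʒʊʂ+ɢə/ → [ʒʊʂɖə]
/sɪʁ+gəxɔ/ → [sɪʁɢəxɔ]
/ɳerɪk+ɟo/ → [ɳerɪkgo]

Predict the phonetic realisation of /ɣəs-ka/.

[ɣəsta]

The data show progressive place assimilation: /ɢ/ → [ɖ] after /ʂ/; /g/ → [ɢ] after /ʁ/; /ɟ/ → [g] after /k/. In each pair only place changes, matching the preceding consonant, while manner and voice stay constant.
/k/ is a voiceless velar stop. The preceding trigger /s/ is alveolar, so /k/ must become alveolar as well.
Changing only its place to alveolar gives [t] — the voiceless alveolar stop.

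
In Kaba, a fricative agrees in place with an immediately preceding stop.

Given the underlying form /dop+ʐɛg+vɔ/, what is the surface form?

[dopβɛgɣɔ]

/ʐ/ is a voiced retroflex fricative. The preceding trigger /p/ is bilabial, so /ʐ/ must become bilabial as well.
A voiced bilabial fricative is [β], so the surface segment is [β].
At the second juncture, /v/ likewise becomes [ɣ] adjacent to /g/.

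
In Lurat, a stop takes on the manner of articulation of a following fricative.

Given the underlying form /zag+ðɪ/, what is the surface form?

/g/ is a voiced velar stop. The following trigger /ð/ is a fricative, so /g/ must become a fricative as well.
The voiced velar fricative is [ɣ], so /g/ → [ɣ].

[zaɣðɪ]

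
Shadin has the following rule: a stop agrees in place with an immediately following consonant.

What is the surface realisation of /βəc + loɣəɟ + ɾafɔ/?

[βətloɣədɾafɔ]

/c/ is a voiceless palatal stop. The following trigger /l/ is alveolar, so /c/ must become alveolar as well.
Changing only its place to alveolar gives [t] — the voiceless alveolar stop.
The same rule applies at the second boundary: /ɟ/ → [d] next to /ɾ/.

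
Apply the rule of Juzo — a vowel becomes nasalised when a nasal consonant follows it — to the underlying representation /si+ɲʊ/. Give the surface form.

[sĩɲʊ]

The vowel /i/ is adjacent to the following nasal /ɲ/, so it acquires [+nasal] and surfaces as [ĩ].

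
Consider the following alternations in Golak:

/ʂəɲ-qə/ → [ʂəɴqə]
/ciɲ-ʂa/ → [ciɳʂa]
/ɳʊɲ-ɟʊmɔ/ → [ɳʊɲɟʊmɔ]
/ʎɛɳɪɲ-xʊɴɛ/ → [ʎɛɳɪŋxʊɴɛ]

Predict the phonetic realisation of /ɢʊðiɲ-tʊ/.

[ɢʊðintʊ]

The data show regressive place assimilation: /ɲ/ → [ɴ] before /q/; /ɲ/ → [ɳ] before /ʂ/; /ɲ/ → [ŋ] before /x/. In each pair only place changes, matching the following consonant, while manner and voice stay constant.
No alternation appears in [ɳʊɲɟʊmɔ]: there the adjacent consonants already agree in place (/ɲ/ and /ɟ/ are both palatal), so this form is consistent with the same rule.
/ɲ/ is a voiced palatal nasal. The following trigger /t/ is alveolar, so /ɲ/ must become alveolar as well.
The voiced alveolar nasal is [n], so /ɲ/ → [n].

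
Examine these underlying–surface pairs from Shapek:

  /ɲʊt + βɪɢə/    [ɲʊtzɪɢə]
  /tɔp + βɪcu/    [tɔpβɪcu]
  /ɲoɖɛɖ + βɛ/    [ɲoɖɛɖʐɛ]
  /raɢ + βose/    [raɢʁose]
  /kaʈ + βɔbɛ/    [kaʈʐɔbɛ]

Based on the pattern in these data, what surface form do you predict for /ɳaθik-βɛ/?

The data show progressive place assimilation: /β/ → [z] after /t/; /β/ → [ʐ] after /ɖ/; /β/ → [ʁ] after /ɢ/; /β/ → [ʐ] after /ʈ/. In each pair only place changes, matching the preceding consonant, while manner and voice stay constant.
No alternation appears in [tɔpβɪcu]: there the adjacent consonants already agree in place (/β/ and /p/ are both bilabial), so this form is consistent with the same rule.
/β/ is a voiced bilabial fricative. The preceding trigger /k/ is velar, so /β/ must become velar as well.
Changing only its place to velar gives [ɣ] — the voiced velar fricative.

[ɳaθikɣɛ]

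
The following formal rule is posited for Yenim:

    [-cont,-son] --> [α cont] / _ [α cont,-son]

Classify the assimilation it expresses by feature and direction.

The shared variable α links the value of [cont] on the target to that of the neighbouring obstruent. [cont] distinguishes stops from fricatives — a manner-of-articulation feature — so this is manner assimilation.
The conditioning segment sits to the right of the focus bar, meaning the trigger follows the segment that changes — regressive assimilation.

regressive manner assimilation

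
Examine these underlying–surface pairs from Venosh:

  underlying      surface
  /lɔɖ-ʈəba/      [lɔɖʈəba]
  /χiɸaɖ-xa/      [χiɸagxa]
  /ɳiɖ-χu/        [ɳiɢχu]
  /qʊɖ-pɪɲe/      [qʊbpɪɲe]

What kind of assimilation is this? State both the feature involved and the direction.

regressive place assimilation

Underlying /ɖ/ is realised as [g] next to /x/; /x/ itself does not change.
/ɖ/ is retroflex while /x/ is velar; the output [g] is velar, matching the trigger — so the feature that spreads is place.
Manner and voice are unchanged, so the assimilation is partial, not total.
The same holds elsewhere in the data: /ɖ/ → [ɢ] before /χ/ (retroflex → uvular, matching uvular); /ɖ/ → [b] before /p/ (retroflex → bilabial, matching bilabial) — only place changes, and always toward the following segment.
No alternation appears in [lɔɖʈəba]: there the adjacent consonants already agree in place (/ɖ/ and /ʈ/ are both retroflex), so this form is consistent with the same rule.
Since the segment that changes precedes the conditioning segment, the assimilation is regressive.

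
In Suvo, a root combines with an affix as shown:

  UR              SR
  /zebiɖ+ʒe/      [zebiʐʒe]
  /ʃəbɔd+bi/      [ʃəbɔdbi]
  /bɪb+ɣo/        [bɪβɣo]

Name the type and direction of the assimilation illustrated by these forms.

regressive manner assimilation

Comparing underlying and surface forms, /ɖ/ → [ʐ] is the alternation; the neighbouring /ʒ/ is constant.
/ɖ/ is a stop while /ʒ/ is a fricative; the output [ʐ] is a fricative, matching the trigger — so the feature that spreads is manner.
Place and voice are unchanged, so the assimilation is partial, not total.
The same holds elsewhere in the data: /b/ → [β] before /ɣ/ (stop → fricative, matching a fricative) — only manner changes, and always toward the following segment.
Nothing changes in [ʃəbɔdbi]: there the adjacent consonants already agree in manner (/d/ and /b/ are both stops), so this form is consistent with the same rule.
The trigger is the following segment, so the direction is regressive (anticipatory).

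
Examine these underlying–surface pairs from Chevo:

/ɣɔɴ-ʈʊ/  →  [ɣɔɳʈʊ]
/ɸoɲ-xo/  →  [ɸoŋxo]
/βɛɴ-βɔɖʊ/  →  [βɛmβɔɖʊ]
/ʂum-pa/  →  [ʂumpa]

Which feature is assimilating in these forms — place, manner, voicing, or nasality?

place

Comparing underlying and surface forms, /ɴ/ → [ɳ] is the alternation; the neighbouring /ʈ/ is constant.
/ɴ/ is uvular while /ʈ/ is retroflex; the output [ɳ] is retroflex, matching the trigger — so the feature that spreads is place.
The other alternating forms pattern the same way: /ɲ/ → [ŋ] before /x/ (palatal → velar, matching velar); /ɴ/ → [m] before /β/ (uvular → bilabial, matching bilabial) — only place changes, and always toward the following segment.
Nothing changes in [ʂumpa]: there the adjacent consonants already agree in place (/m/ and /p/ are both bilabial), so this form is consistent with the same rule.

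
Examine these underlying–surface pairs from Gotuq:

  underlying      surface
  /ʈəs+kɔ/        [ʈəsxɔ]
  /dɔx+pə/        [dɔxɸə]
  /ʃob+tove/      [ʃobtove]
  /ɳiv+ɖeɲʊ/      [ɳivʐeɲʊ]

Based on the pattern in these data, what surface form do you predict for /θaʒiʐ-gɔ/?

[θaʒiʐɣɔ]

The data show progressive manner assimilation: /k/ → [x] after /s/; /p/ → [ɸ] after /x/; /ɖ/ → [ʐ] after /v/. In each pair only manner changes, matching the preceding consonant, while place and voice stay constant.
Nothing changes in [ʃobtove]: there the adjacent consonants already agree in manner (/t/ and /b/ are both stops), so this form is consistent with the same rule.
The rule targets /g/ (voiced velar stop), which sits after the trigger /ʐ/ (fricative).
Changing only its manner to fricative gives [ɣ] — the voiced velar fricative.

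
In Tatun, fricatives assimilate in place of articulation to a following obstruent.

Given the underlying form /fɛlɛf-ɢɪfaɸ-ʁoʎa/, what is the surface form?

[fɛlɛχɢɪfaχʁoʎa]

/f/ is a voiceless labiodental fricative. The following trigger /ɢ/ is uvular, so /f/ must become uvular as well.
Changing only its place to uvular gives [χ] — the voiceless uvular fricative.
At the second juncture, /ɸ/ likewise becomes [χ] adjacent to /ʁ/.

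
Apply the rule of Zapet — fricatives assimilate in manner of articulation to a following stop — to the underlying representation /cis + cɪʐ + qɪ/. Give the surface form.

[citcɪɖqɪ]

/s/ is a voiceless alveolar fricative. The following trigger /c/ is a stop, so /s/ must become a stop as well.
A voiceless alveolar stop is [t], so the surface segment is [t].
At the second juncture, /ʐ/ likewise becomes [ɖ] adjacent to /q/.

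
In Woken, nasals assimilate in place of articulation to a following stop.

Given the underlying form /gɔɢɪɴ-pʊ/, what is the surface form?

[gɔɢɪmpʊ]

The rule targets /ɴ/ (voiced uvular nasal), which sits before the trigger /p/ (bilabial).
Changing only its place to bilabial gives [m] — the voiced bilabial nasal.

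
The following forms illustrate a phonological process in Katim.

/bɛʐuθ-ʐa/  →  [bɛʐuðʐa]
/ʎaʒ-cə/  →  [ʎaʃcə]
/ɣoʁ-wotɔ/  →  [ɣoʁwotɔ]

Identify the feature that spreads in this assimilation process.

Underlying /θ/ is realised as [ð] next to /ʐ/; /ʐ/ itself does not change.
The change voiceless → voiced matches the voicing of the following /ʐ/, identifying this as voicing assimilation.
Checking the remaining alternation: /ʒ/ → [ʃ] before /c/ (voiced → voiceless, matching voiceless) — only voicing changes, and always toward the following segment.
No alternation appears in [ɣoʁwotɔ]: there the adjacent consonants already agree in voicing (/ʁ/ and /w/ are both voiced), so this form is consistent with the same rule.

voicing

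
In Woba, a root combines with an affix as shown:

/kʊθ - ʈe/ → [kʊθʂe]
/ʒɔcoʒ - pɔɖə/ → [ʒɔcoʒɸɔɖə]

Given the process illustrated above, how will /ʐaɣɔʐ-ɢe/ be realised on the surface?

[ʐaɣɔʐʁe]

The data show progressive manner assimilation: /ʈ/ → [ʂ] after /θ/; /p/ → [ɸ] after /ʒ/. In each pair only manner changes, matching the preceding consonant, while place and voice stay constant.
/ɢ/ is a voiced uvular stop. The preceding trigger /ʐ/ is a fricative, so /ɢ/ must become a fricative as well.
The voiced uvular fricative is [ʁ], so /ɢ/ → [ʁ].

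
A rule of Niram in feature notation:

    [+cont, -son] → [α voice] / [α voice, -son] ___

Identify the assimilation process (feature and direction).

The rule copies [voice] from the environment onto the target, so the assimilating feature is voicing.
Since the environment is written before the underscore, the trigger precedes the target; the direction is progressive.

progressive voicing assimilation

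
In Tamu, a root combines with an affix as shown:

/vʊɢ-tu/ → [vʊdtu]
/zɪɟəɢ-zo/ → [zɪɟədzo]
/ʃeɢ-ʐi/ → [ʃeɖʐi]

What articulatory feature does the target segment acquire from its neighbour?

The segment that alternates is /ɢ/, which surfaces as [d] when adjacent to /t/.
/ɢ/ is uvular while /t/ is alveolar; the output [d] is alveolar, matching the trigger — so the feature that spreads is place.
Checking the remaining alternations: /ɢ/ → [d] before /z/ (uvular → alveolar, matching alveolar); /ɢ/ → [ɖ] before /ʐ/ (uvular → retroflex, matching retroflex) — only place changes, and always toward the following segment.

place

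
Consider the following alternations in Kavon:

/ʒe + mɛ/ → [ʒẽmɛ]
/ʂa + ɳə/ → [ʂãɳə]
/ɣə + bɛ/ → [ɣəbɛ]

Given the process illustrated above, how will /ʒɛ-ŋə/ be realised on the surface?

The data show regressive nasality assimilation (vowel nasalisation): /e/ → [ẽ] before /m/; /a/ → [ã] before /ɳ/ — a vowel is nasalised by an immediately following nasal consonant.
No change occurs in [ɣəbɛ] because the vowel at the boundary is adjacent to an oral consonant, not a nasal (/ə/ next to /b/).
/ɛ/ sits next to the nasal /ŋ/ and is therefore nasalised to [ɛ̃].

[ʒɛ̃ŋə]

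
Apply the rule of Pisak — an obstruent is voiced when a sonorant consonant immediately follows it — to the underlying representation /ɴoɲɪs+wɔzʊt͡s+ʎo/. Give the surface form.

[ɴoɲɪzwɔzʊd͡zʎo]

The rule targets /s/ (voiceless alveolar fricative), which sits before the trigger /w/ (voiced).
The voiced alveolar fricative is [z], so /s/ → [z].
The same rule applies at the second boundary: /t͡s/ → [d͡z] next to /ʎ/.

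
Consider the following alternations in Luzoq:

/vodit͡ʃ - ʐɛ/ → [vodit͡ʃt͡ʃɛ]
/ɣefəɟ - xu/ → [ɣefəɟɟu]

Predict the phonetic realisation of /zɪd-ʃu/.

The data show progressive total assimilation (/ʐ/ → [t͡ʃ] after /t͡ʃ/; /x/ → [ɟ] after /ɟ/): in every case the target segment becomes identical to its preceding neighbour, copying more than a single feature.
/ʃ/ is the segment targeted by the rule; it sits immediately after /d/, so it assimilates completely and surfaces as [d].

[zɪddu]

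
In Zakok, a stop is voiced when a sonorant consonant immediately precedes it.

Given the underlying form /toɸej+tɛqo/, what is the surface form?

The rule targets /t/ (voiceless alveolar stop), which sits after the trigger /j/ (voiced).
A voiced alveolar stop is [d], so the surface segment is [d].

[toɸejdɛqo]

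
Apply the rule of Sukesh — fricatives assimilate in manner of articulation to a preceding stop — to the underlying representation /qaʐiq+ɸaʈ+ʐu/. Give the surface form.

The rule targets /ɸ/ (voiceless bilabial fricative), which sits after the trigger /q/ (stop).
Changing only its manner to stop gives [p] — the voiceless bilabial stop.
At the second juncture, /ʐ/ likewise becomes [ɖ] adjacent to /ʈ/.

[qaʐiqpaʈɖu]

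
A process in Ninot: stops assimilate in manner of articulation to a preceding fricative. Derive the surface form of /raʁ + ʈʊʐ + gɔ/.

[raʁʂʊʐɣɔ]

/ʈ/ is a voiceless retroflex stop. The preceding trigger /ʁ/ is a fricative, so /ʈ/ must become a fricative as well.
A voiceless retroflex fricative is [ʂ], so the surface segment is [ʂ].
The same rule applies at the second boundary: /g/ → [ɣ] next to /ʐ/.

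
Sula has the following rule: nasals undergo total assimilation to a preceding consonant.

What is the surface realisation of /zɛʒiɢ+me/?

/m/ is the segment targeted by the rule; it sits immediately after /ɢ/, so it assimilates completely and surfaces as [ɢ].

[zɛʒiɢɢe]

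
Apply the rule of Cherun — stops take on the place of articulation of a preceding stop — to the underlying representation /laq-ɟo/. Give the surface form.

/ɟ/ is a voiced palatal stop. The preceding trigger /q/ is uvular, so /ɟ/ must become uvular as well.
The voiced uvular stop is [ɢ], so /ɟ/ → [ɢ].

[laqɢo]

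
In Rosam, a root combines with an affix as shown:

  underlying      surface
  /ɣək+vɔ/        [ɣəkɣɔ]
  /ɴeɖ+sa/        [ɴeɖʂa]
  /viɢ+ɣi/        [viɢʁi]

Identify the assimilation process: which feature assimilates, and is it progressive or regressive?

progressive place assimilation

Underlying /v/ is realised as [ɣ] next to /k/; /k/ itself does not change.
/v/ is labiodental while /k/ is velar; the output [ɣ] is velar, matching the trigger — so the feature that spreads is place.
Manner and voice are unchanged, so the assimilation is partial, not total.
Checking the remaining alternations: /s/ → [ʂ] after /ɖ/ (alveolar → retroflex, matching retroflex); /ɣ/ → [ʁ] after /ɢ/ (velar → uvular, matching uvular) — only place changes, and always toward the preceding segment.
Since the segment that changes follows the conditioning segment, the assimilation is progressive.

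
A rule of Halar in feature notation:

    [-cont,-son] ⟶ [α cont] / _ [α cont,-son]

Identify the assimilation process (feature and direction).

The shared variable α links the value of [cont] on the target to that of the neighbouring obstruent. [cont] distinguishes stops from fricatives — a manner-of-articulation feature — so this is manner assimilation.
Since the environment is written after the underscore, the trigger follows the target; the direction is regressive.

regressive manner assimilation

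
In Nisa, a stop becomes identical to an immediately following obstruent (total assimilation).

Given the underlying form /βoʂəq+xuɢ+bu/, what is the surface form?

/q/ is the segment targeted by the rule; it sits immediately before /x/, so it assimilates completely and surfaces as [x].
At the second juncture, /ɢ/ likewise becomes [b] adjacent to /b/.

[βoʂəxxubbu]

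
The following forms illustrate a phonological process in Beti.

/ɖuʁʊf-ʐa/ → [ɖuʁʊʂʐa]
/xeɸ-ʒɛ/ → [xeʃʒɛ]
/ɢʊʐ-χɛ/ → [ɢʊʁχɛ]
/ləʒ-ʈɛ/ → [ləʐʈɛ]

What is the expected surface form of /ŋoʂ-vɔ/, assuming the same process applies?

[ŋofvɔ]

The data show regressive place assimilation: /f/ → [ʂ] before /ʐ/; /ɸ/ → [ʃ] before /ʒ/; /ʐ/ → [ʁ] before /χ/; /ʒ/ → [ʐ] before /ʈ/. In each pair only place changes, matching the following consonant, while manner and voice stay constant.
The rule targets /ʂ/ (voiceless retroflex fricative), which sits before the trigger /v/ (labiodental).
Changing only its place to labiodental gives [f] — the voiceless labiodental fricative.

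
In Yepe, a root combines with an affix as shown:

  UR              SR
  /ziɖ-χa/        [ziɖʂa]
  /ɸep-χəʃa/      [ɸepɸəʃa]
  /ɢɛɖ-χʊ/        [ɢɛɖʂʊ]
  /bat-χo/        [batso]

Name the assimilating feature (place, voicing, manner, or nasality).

Comparing underlying and surface forms, /χ/ → [ʂ] is the alternation; the neighbouring /ɖ/ is constant.
/χ/ is uvular while /ɖ/ is retroflex; the output [ʂ] is retroflex, matching the trigger — so the feature that spreads is place.
The other alternating forms pattern the same way: /χ/ → [ɸ] after /p/ (uvular → bilabial, matching bilabial); /χ/ → [s] after /t/ (uvular → alveolar, matching alveolar) — only place changes, and always toward the preceding segment.

place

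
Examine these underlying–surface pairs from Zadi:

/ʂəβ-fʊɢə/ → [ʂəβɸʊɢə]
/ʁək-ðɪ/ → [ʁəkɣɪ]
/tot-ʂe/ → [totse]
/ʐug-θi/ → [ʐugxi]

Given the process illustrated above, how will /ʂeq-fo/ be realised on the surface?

The data show progressive place assimilation: /f/ → [ɸ] after /β/; /ð/ → [ɣ] after /k/; /ʂ/ → [s] after /t/; /θ/ → [x] after /g/. In each pair only place changes, matching the preceding consonant, while manner and voice stay constant.
The rule targets /f/ (voiceless labiodental fricative), which sits after the trigger /q/ (uvular).
The voiceless uvular fricative is [χ], so /f/ → [χ].

[ʂeqχo]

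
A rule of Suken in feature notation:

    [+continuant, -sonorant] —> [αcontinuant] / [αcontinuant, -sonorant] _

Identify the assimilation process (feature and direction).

progressive manner assimilation

The rule copies [continuant] (continuancy) from the environment onto the target fricatives; since [±continuant] encodes the stop/fricative manner contrast, the assimilating dimension is manner.
Since the environment is written before the underscore, the trigger precedes the target; the direction is progressive.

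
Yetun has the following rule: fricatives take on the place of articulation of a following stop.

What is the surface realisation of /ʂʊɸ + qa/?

The rule targets /ɸ/ (voiceless bilabial fricative), which sits before the trigger /q/ (uvular).
The voiceless uvular fricative is [χ], so /ɸ/ → [χ].

[ʂʊχqa]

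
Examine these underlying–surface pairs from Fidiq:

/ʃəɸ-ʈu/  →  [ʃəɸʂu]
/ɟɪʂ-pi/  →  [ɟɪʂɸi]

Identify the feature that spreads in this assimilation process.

Underlying /ʈ/ is realised as [ʂ] next to /ɸ/; /ɸ/ itself does not change.
/ʈ/ is a stop while /ɸ/ is a fricative; the output [ʂ] is a fricative, matching the trigger — so the feature that spreads is manner.
The other alternating form patterns the same way: /p/ → [ɸ] after /ʂ/ (stop → fricative, matching a fricative) — only manner changes, and always toward the preceding segment.

manner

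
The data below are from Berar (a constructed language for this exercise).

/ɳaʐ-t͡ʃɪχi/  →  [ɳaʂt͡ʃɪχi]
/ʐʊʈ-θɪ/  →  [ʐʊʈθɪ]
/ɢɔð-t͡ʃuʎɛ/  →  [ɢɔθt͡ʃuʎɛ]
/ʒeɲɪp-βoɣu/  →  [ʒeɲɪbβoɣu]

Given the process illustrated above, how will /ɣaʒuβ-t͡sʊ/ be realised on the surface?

[ɣaʒuɸt͡sʊ]

The data show regressive voicing assimilation: /ʐ/ → [ʂ] before /t͡ʃ/; /ð/ → [θ] before /t͡ʃ/; /p/ → [b] before /β/. In each pair only voicing changes, matching the following consonant, while place and manner stay constant.
Nothing changes in [ʐʊʈθɪ]: there the adjacent consonants already agree in voicing (/ʈ/ and /θ/ are both voiceless), so this form is consistent with the same rule.
The rule targets /β/ (voiced bilabial fricative), which sits before the trigger /t͡s/ (voiceless).
Changing only its voicing to voiceless gives [ɸ] — the voiceless bilabial fricative.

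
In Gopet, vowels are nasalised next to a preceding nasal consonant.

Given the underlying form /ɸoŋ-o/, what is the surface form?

[ɸoŋõ]

/o/ sits next to the nasal /ŋ/ and is therefore nasalised to [õ].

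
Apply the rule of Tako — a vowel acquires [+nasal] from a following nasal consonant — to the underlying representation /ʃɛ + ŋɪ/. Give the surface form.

The vowel /ɛ/ is adjacent to the following nasal /ŋ/, so it acquires [+nasal] and surfaces as [ɛ̃].

[ʃɛ̃ŋɪ]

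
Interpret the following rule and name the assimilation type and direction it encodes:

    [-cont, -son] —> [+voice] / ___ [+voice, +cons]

The target ([-cont, -son], stops) acquires [+voice] next to a voiced consonant ([+voice, +cons]) — it takes on the voicing of its neighbour, so the feature that spreads is voicing.
Since the environment is written after the underscore, the trigger follows the target; the direction is regressive.

regressive voicing assimilation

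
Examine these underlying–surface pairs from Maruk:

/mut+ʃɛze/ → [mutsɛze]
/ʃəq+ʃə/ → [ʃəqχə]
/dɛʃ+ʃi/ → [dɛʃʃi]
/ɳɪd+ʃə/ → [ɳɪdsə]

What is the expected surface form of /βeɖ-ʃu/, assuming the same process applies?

[βeɖʂu]

The data show progressive place assimilation: /ʃ/ → [s] after /t/; /ʃ/ → [χ] after /q/; /ʃ/ → [s] after /d/. In each pair only place changes, matching the preceding consonant, while manner and voice stay constant.
No alternation appears in [dɛʃʃi]: there the adjacent consonants already agree in place (/ʃ/ and /ʃ/ are both postalveolar), so this form is consistent with the same rule.
/ʃ/ is a voiceless postalveolar fricative. The preceding trigger /ɖ/ is retroflex, so /ʃ/ must become retroflex as well.
The voiceless retroflex fricative is [ʂ], so /ʃ/ → [ʂ].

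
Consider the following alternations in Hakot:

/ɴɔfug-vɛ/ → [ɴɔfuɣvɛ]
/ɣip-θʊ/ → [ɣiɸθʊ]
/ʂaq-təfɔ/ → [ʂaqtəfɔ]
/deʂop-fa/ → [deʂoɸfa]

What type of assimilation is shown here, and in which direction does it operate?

Underlying /g/ is realised as [ɣ] next to /v/; /v/ itself does not change.
/g/ is a stop while /v/ is a fricative; the output [ɣ] is a fricative, matching the trigger — so the feature that spreads is manner.
Place and voice are unchanged, so the assimilation is partial, not total.
The other alternating forms pattern the same way: /p/ → [ɸ] before /θ/ (stop → fricative, matching a fricative); /p/ → [ɸ] before /f/ (stop → fricative, matching a fricative) — only manner changes, and always toward the following segment.
No alternation appears in [ʂaqtəfɔ]: there the adjacent consonants already agree in manner (/q/ and /t/ are both stops), so this form is consistent with the same rule.
The trigger is the following segment, so the direction is regressive (anticipatory).

regressive manner assimilation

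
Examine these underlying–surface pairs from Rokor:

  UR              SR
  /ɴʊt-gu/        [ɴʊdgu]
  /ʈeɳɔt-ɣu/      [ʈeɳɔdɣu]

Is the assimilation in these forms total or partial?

partial assimilation

Comparing underlying and surface forms, /t/ → [d] is the alternation; the neighbouring /g/ is constant.
/t/ is voiceless while /g/ is voiced; the output [d] is voiced, matching the trigger — so the feature that spreads is voicing.
Place and manner are unchanged, so the assimilation is partial, not total.
The same holds elsewhere in the data: /t/ → [d] before /ɣ/ (voiceless → voiced, matching voiced) — only voicing changes, and always toward the following segment.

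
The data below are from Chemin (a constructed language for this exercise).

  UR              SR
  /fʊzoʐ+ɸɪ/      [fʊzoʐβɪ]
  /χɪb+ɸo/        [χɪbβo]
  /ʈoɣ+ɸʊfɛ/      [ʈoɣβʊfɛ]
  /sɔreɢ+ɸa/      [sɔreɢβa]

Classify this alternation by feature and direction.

Underlying /ɸ/ is realised as [β] next to /ʐ/; /ʐ/ itself does not change.
/ɸ/ is voiceless while /ʐ/ is voiced; the output [β] is voiced, matching the trigger — so the feature that spreads is voicing.
Place and manner are unchanged, so the assimilation is partial, not total.
The same holds elsewhere in the data: /ɸ/ → [β] after /b/ (voiceless → voiced, matching voiced); /ɸ/ → [β] after /ɣ/ (voiceless → voiced, matching voiced); /ɸ/ → [β] after /ɢ/ (voiceless → voiced, matching voiced) — only voicing changes, and always toward the preceding segment.
The trigger is the preceding segment, so the direction is progressive (perseverative).

progressive voicing assimilation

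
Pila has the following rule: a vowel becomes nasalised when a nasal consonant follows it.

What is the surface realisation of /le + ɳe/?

The vowel /e/ is adjacent to the following nasal /ɳ/, so it acquires [+nasal] and surfaces as [ẽ].

[lẽɳe]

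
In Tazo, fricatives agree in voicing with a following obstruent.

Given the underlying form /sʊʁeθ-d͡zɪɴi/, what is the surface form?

/θ/ is a voiceless dental fricative. The following trigger /d͡z/ is voiced, so /θ/ must become voiced as well.
The voiced dental fricative is [ð], so /θ/ → [ð].

[sʊʁeðd͡zɪɴi]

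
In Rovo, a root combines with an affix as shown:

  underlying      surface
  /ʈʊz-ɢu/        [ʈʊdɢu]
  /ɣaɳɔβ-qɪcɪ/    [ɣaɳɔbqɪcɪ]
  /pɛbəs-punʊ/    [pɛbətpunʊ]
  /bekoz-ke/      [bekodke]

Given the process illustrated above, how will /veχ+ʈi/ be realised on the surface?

[veqʈi]

The data show regressive manner assimilation: /z/ → [d] before /ɢ/; /β/ → [b] before /q/; /s/ → [t] before /p/; /z/ → [d] before /k/. In each pair only manner changes, matching the following consonant, while place and voice stay constant.
/χ/ is a voiceless uvular fricative. The following trigger /ʈ/ is a stop, so /χ/ must become a stop as well.
The voiceless uvular stop is [q], so /χ/ → [q].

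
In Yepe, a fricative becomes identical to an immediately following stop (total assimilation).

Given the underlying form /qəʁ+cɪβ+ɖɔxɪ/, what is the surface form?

/ʁ/ is the segment targeted by the rule; it sits immediately before /c/, so it assimilates completely and surfaces as [c].
The same rule applies at the second boundary: /β/ → [ɖ] next to /ɖ/.

[qəccɪɖɖɔxɪ]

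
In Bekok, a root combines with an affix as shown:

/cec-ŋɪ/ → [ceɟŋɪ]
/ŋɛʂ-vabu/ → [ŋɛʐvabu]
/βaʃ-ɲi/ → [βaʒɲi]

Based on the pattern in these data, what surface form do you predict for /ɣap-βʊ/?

[ɣabβʊ]

The data show regressive voicing assimilation: /c/ → [ɟ] before /ŋ/; /ʂ/ → [ʐ] before /v/; /ʃ/ → [ʒ] before /ɲ/. In each pair only voicing changes, matching the following consonant, while place and manner stay constant.
The rule targets /p/ (voiceless bilabial stop), which sits before the trigger /β/ (voiced).
Changing only its voicing to voiced gives [b] — the voiced bilabial stop.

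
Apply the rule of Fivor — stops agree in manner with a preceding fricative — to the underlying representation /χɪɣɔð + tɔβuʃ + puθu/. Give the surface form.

/t/ is a voiceless alveolar stop. The preceding trigger /ð/ is a fricative, so /t/ must become a fricative as well.
A voiceless alveolar fricative is [s], so the surface segment is [s].
The same rule applies at the second boundary: /p/ → [ɸ] next to /ʃ/.

[χɪɣɔðsɔβuʃɸuθu]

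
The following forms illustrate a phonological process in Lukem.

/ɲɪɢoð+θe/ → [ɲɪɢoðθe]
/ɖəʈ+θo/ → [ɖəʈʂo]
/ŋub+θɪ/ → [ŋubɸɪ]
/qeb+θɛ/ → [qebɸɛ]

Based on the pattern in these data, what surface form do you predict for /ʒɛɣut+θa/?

The data show progressive place assimilation: /θ/ → [ʂ] after /ʈ/; /θ/ → [ɸ] after /b/. In each pair only place changes, matching the preceding consonant, while manner and voice stay constant.
Nothing changes in [ɲɪɢoðθe]: there the adjacent consonants already agree in place (/θ/ and /ð/ are both dental), so this form is consistent with the same rule.
/θ/ is a voiceless dental fricative. The preceding trigger /t/ is alveolar, so /θ/ must become alveolar as well.
A voiceless alveolar fricative is [s], so the surface segment is [s].

[ʒɛɣutsa]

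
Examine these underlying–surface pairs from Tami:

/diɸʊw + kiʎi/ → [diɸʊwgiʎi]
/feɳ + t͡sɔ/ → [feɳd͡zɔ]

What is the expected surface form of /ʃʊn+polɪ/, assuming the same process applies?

[ʃʊnbolɪ]

The data show progressive voicing assimilation: /k/ → [g] after /w/; /t͡s/ → [d͡z] after /ɳ/. In each pair only voicing changes, matching the preceding consonant, while place and manner stay constant.
/p/ is a voiceless bilabial stop. The preceding trigger /n/ is voiced, so /p/ must become voiced as well.
The voiced bilabial stop is [b], so /p/ → [b].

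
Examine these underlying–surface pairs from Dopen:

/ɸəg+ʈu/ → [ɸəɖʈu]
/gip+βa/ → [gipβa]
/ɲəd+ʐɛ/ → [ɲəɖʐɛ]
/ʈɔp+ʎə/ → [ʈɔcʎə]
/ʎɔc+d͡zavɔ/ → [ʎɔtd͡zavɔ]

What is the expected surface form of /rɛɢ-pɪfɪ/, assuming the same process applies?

The data show regressive place assimilation: /g/ → [ɖ] before /ʈ/; /d/ → [ɖ] before /ʐ/; /p/ → [c] before /ʎ/; /c/ → [t] before /d͡z/. In each pair only place changes, matching the following consonant, while manner and voice stay constant.
Nothing changes in [gipβa]: there the adjacent consonants already agree in place (/p/ and /β/ are both bilabial), so this form is consistent with the same rule.
The rule targets /ɢ/ (voiced uvular stop), which sits before the trigger /p/ (bilabial).
The voiced bilabial stop is [b], so /ɢ/ → [b].

[rɛbpɪfɪ]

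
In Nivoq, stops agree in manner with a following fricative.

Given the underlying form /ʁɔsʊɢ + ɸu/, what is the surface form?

The rule targets /ɢ/ (voiced uvular stop), which sits before the trigger /ɸ/ (fricative).
A voiced uvular fricative is [ʁ], so the surface segment is [ʁ].

[ʁɔsʊʁɸu]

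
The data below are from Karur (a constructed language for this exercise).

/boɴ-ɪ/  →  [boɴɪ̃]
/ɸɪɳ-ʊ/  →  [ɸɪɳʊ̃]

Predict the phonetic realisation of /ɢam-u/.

[ɢamũ]

The data show progressive nasality assimilation (vowel nasalisation): /ɪ/ → [ɪ̃] after /ɴ/; /ʊ/ → [ʊ̃] after /ɳ/ — a vowel is nasalised by an immediately preceding nasal consonant.
The vowel /u/ is adjacent to the preceding nasal /m/, so it acquires [+nasal] and surfaces as [ũ].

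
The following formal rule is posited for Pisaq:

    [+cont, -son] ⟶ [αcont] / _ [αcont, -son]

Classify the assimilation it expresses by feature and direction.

regressive manner assimilation

The rule copies [cont] (continuancy) from the environment onto the target fricatives; since [±cont] encodes the stop/fricative manner contrast, the assimilating dimension is manner.
The conditioning segment sits to the right of the focus bar, meaning the trigger follows the segment that changes — regressive assimilation.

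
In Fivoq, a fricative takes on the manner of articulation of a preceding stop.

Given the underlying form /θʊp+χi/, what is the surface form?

/χ/ is a voiceless uvular fricative. The preceding trigger /p/ is a stop, so /χ/ must become a stop as well.
Changing only its manner to stop gives [q] — the voiceless uvular stop.

[θʊpqi]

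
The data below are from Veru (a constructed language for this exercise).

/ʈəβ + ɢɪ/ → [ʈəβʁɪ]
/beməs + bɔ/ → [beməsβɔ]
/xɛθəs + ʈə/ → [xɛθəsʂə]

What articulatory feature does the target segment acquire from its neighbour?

manner

Underlying /ɢ/ is realised as [ʁ] next to /β/; /β/ itself does not change.
The change stop → fricative matches the manner of the preceding /β/, identifying this as manner assimilation.
The same holds elsewhere in the data: /b/ → [β] after /s/ (stop → fricative, matching a fricative); /ʈ/ → [ʂ] after /s/ (stop → fricative, matching a fricative) — only manner changes, and always toward the preceding segment.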